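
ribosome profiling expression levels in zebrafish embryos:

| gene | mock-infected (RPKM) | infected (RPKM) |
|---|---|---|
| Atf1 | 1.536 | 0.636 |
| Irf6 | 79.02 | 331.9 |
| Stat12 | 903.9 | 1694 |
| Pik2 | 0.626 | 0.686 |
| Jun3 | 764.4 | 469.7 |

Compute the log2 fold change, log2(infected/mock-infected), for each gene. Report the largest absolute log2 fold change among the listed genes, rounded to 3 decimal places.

2.070

log2(0.636/1.536) = -1.272  (Atf1)
log2(331.9/79.02) = 2.070  (Irf6)
log2(1694/903.9) = 0.906  (Stat12)
log2(0.686/0.626) = 0.132  (Pik2)
log2(469.7/764.4) = -0.703  (Jun3)
The largest magnitude belongs to Irf6.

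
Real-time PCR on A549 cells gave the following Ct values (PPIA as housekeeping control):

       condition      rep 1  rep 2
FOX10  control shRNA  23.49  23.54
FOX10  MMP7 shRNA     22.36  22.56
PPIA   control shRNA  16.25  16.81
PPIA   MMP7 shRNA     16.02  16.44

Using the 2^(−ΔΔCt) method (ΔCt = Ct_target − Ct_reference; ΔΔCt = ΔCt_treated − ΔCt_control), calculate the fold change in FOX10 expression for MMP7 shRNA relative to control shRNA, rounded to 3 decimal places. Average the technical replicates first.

Mean Ct: FOX10 control shRNA 23.515; FOX10 MMP7 shRNA 22.460; PPIA control shRNA 16.530; PPIA MMP7 shRNA 16.230
ΔCt(control shRNA) = 23.515 − 16.530 = 6.985
ΔCt(MMP7 shRNA) = 22.460 − 16.230 = 6.230
ΔΔCt = 6.230 − 6.985 = -0.755
Fold change = 2^(−(-0.755)) = 2^0.755 = 1.6876

1.688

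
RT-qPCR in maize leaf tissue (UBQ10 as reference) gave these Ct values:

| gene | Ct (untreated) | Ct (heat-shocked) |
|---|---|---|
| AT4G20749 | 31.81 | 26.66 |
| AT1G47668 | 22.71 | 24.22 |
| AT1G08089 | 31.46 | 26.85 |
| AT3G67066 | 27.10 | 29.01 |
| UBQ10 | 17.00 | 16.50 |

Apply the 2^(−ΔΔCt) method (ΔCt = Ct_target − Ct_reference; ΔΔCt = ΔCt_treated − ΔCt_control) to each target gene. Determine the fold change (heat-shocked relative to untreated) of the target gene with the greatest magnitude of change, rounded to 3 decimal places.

AT4G20749: ΔΔCt = (26.66−16.50) − (31.81−17.00) = 10.16 − 14.81 = -4.65; fold change = 2^4.65 = 25.107
AT1G47668: ΔΔCt = (24.22−16.50) − (22.71−17.00) = 7.72 − 5.71 = 2.01; fold change = 2^-2.01 = 0.248
AT1G08089: ΔΔCt = (26.85−16.50) − (31.46−17.00) = 10.35 − 14.46 = -4.11; fold change = 2^4.11 = 17.268
AT3G67066: ΔΔCt = (29.01−16.50) − (27.10−17.00) = 12.51 − 10.10 = 2.41; fold change = 2^-2.41 = 0.188
AT4G20749 has the largest |ΔΔCt| = 4.65.

25.107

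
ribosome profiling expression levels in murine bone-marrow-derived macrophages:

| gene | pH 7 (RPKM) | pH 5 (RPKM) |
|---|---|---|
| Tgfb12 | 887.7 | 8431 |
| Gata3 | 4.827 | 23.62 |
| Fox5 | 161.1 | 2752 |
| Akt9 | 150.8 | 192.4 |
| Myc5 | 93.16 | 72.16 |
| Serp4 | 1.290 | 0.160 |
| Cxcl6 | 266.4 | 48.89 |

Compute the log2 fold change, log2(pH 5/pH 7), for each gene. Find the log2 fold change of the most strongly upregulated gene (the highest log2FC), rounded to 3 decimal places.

4.094

log2(8431/887.7) = 3.248  (Tgfb12)
log2(23.62/4.827) = 2.291  (Gata3)
log2(2752/161.1) = 4.094  (Fox5)
log2(192.4/150.8) = 0.351  (Akt9)
log2(72.16/93.16) = -0.369  (Myc5)
log2(0.160/1.290) = -3.011  (Serp4)
log2(48.89/266.4) = -2.446  (Cxcl6)
Fox5 is most strongly upregulated.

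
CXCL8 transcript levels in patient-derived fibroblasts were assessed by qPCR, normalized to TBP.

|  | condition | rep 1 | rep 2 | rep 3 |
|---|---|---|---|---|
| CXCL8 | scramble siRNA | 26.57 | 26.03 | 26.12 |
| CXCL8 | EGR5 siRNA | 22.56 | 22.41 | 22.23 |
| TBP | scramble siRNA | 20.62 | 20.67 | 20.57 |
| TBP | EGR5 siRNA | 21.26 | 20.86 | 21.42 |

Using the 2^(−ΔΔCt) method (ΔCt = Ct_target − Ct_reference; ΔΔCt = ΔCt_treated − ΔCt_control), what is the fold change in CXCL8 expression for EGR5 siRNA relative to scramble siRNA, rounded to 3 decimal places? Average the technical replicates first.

Mean Ct: CXCL8 scramble siRNA 26.240; CXCL8 EGR5 siRNA 22.400; TBP scramble siRNA 20.620; TBP EGR5 siRNA 21.180
ΔCt(scramble siRNA) = 26.240 − 20.620 = 5.620
ΔCt(EGR5 siRNA) = 22.400 − 21.180 = 1.220
ΔΔCt = 1.220 − 5.620 = -4.400
Fold change = 2^(−(-4.400)) = 2^4.400 = 21.1121

21.112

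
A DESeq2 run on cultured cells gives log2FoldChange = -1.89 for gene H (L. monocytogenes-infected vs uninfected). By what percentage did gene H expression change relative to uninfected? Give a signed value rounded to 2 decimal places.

-73.02%

Fold change = 2^(-1.89) = 0.2698
Percent change = (FC − 1) × 100% = (0.2698 − 1) × 100 = -73.02%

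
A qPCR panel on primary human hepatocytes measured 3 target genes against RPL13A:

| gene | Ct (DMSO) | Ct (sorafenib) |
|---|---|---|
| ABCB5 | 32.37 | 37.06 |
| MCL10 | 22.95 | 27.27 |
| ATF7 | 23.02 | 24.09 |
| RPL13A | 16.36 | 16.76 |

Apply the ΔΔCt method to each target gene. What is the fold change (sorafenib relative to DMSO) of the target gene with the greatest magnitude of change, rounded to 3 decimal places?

ABCB5: ΔΔCt = (37.06−16.76) − (32.37−16.36) = 20.30 − 16.01 = 4.29; fold change = 2^-4.29 = 0.051
MCL10: ΔΔCt = (27.27−16.76) − (22.95−16.36) = 10.51 − 6.59 = 3.92; fold change = 2^-3.92 = 0.066
ATF7: ΔΔCt = (24.09−16.76) − (23.02−16.36) = 7.33 − 6.66 = 0.67; fold change = 2^-0.67 = 0.629
ABCB5 has the largest |ΔΔCt| = 4.29.

0.051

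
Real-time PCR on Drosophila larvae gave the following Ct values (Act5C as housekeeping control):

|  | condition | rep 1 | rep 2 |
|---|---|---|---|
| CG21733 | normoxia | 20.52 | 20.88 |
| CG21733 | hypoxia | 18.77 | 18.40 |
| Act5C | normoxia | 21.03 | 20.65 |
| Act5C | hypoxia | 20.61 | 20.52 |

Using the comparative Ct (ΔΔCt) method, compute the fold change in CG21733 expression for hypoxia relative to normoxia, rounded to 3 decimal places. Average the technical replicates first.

3.580

Mean Ct: CG21733 normoxia 20.700; CG21733 hypoxia 18.585; Act5C normoxia 20.840; Act5C hypoxia 20.565
ΔCt(normoxia) = 20.700 − 20.840 = -0.140
ΔCt(hypoxia) = 18.585 − 20.565 = -1.980
ΔΔCt = -1.980 − (-0.140) = -1.840
Fold change = 2^(−(-1.840)) = 2^1.840 = 3.5801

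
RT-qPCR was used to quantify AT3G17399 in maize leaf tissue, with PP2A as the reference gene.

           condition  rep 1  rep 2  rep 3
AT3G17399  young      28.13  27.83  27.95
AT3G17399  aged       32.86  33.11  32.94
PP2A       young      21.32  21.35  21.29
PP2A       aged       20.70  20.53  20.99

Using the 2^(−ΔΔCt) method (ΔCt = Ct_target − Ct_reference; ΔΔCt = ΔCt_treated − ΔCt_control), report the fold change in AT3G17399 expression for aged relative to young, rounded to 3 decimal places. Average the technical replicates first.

0.021

Mean Ct: AT3G17399 young 27.970; AT3G17399 aged 32.970; PP2A young 21.320; PP2A aged 20.740
ΔCt(young) = 27.970 − 21.320 = 6.650
ΔCt(aged) = 32.970 − 20.740 = 12.230
ΔΔCt = 12.230 − 6.650 = 5.580
Fold change = 2^(−5.580) = 0.0209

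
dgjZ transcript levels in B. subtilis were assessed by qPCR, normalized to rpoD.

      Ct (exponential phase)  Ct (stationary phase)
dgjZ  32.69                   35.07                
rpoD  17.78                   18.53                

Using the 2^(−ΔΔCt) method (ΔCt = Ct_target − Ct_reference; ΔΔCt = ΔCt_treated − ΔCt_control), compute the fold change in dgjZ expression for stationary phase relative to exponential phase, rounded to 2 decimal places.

0.32

ΔCt(exponential phase) = 32.690 − 17.780 = 14.910
ΔCt(stationary phase) = 35.070 − 18.530 = 16.540
ΔΔCt = 16.540 − 14.910 = 1.630
Fold change = 2^(−1.630) = 0.323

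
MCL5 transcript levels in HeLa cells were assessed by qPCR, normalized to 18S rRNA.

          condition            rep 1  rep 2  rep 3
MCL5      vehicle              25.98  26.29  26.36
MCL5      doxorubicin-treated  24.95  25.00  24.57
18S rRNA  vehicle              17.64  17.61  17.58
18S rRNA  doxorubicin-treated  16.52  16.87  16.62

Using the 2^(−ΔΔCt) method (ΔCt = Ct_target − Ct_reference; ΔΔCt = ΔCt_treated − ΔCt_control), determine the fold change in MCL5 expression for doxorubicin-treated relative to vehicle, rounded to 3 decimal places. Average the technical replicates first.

Mean Ct: MCL5 vehicle 26.210; MCL5 doxorubicin-treated 24.840; 18S rRNA vehicle 17.610; 18S rRNA doxorubicin-treated 16.670
ΔCt(vehicle) = 26.210 − 17.610 = 8.600
ΔCt(doxorubicin-treated) = 24.840 − 16.670 = 8.170
ΔΔCt = 8.170 − 8.600 = -0.430
Fold change = 2^(−(-0.430)) = 2^0.430 = 1.3472

1.347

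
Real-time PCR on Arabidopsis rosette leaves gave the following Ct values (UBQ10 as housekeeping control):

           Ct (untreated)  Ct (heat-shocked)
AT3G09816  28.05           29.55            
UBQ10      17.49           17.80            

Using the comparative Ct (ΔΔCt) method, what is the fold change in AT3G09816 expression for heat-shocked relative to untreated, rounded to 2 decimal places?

0.44

ΔCt(untreated) = 28.050 − 17.490 = 10.560
ΔCt(heat-shocked) = 29.550 − 17.800 = 11.750
ΔΔCt = 11.750 − 10.560 = 1.190
Fold change = 2^(−1.190) = 0.438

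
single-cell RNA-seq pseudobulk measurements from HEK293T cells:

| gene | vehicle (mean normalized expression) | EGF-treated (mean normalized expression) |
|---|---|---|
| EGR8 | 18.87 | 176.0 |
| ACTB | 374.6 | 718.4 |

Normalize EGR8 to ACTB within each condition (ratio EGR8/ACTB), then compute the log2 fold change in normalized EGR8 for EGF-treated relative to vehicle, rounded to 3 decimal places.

EGR8/ACTB (vehicle) = 18.87 / 374.6 = 0.050374
EGR8/ACTB (EGF-treated) = 176.0 / 718.4 = 0.24499
Fold change = 0.24499 / 0.050374 = 4.8634
log2(4.8634) = 2.2820

2.282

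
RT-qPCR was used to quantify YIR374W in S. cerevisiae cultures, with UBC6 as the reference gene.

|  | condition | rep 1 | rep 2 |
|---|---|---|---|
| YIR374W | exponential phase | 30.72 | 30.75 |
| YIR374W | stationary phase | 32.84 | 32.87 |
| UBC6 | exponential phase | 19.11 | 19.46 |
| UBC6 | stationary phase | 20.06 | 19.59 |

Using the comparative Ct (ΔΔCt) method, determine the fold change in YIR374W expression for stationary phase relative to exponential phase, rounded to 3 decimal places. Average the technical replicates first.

Mean Ct: YIR374W exponential phase 30.735; YIR374W stationary phase 32.855; UBC6 exponential phase 19.285; UBC6 stationary phase 19.825
ΔCt(exponential phase) = 30.735 − 19.285 = 11.450
ΔCt(stationary phase) = 32.855 − 19.825 = 13.030
ΔΔCt = 13.030 − 11.450 = 1.580
Fold change = 2^(−1.580) = 0.3345

0.334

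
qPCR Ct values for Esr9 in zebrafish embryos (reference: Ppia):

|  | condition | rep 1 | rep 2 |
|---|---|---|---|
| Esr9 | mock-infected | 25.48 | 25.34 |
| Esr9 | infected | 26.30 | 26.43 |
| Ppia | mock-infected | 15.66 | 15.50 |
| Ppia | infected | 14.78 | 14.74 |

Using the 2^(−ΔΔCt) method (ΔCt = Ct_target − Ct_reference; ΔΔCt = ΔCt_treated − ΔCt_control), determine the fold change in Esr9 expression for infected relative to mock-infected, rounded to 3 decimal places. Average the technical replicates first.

Mean Ct: Esr9 mock-infected 25.410; Esr9 infected 26.365; Ppia mock-infected 15.580; Ppia infected 14.760
ΔCt(mock-infected) = 25.410 − 15.580 = 9.830
ΔCt(infected) = 26.365 − 14.760 = 11.605
ΔΔCt = 11.605 − 9.830 = 1.775
Fold change = 2^(−1.775) = 0.2922

0.292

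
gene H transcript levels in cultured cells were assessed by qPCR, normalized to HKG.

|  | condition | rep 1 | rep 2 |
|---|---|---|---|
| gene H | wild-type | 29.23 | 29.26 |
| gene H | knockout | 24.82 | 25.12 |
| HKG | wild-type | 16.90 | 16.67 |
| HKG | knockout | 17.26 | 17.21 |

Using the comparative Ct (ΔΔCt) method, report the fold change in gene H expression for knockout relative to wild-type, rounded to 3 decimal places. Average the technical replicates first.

26.446

Mean Ct: gene H wild-type 29.245; gene H knockout 24.970; HKG wild-type 16.785; HKG knockout 17.235
ΔCt(wild-type) = 29.245 − 16.785 = 12.460
ΔCt(knockout) = 24.970 − 17.235 = 7.735
ΔΔCt = 7.735 − 12.460 = -4.725
Fold change = 2^(−(-4.725)) = 2^4.725 = 26.4464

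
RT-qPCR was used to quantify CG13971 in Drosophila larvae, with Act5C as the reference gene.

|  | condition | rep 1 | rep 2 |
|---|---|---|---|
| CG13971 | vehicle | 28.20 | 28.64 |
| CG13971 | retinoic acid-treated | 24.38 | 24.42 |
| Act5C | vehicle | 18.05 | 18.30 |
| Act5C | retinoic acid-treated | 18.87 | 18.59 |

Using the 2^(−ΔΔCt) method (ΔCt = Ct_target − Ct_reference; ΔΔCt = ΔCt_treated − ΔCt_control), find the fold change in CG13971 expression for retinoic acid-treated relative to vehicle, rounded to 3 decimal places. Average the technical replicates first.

Mean Ct: CG13971 vehicle 28.420; CG13971 retinoic acid-treated 24.400; Act5C vehicle 18.175; Act5C retinoic acid-treated 18.730
ΔCt(vehicle) = 28.420 − 18.175 = 10.245
ΔCt(retinoic acid-treated) = 24.400 − 18.730 = 5.670
ΔΔCt = 5.670 − 10.245 = -4.575
Fold change = 2^(−(-4.575)) = 2^4.575 = 23.8348

23.835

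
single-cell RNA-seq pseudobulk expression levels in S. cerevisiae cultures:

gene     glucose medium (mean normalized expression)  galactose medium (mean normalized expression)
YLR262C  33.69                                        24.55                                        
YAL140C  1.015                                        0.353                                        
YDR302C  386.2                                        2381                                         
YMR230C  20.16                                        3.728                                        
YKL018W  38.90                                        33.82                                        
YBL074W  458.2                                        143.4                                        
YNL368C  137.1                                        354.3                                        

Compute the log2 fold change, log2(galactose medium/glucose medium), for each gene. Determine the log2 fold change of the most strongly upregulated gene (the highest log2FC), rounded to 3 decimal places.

2.624

log2(24.55/33.69) = -0.457  (YLR262C)
log2(0.353/1.015) = -1.524  (YAL140C)
log2(2381/386.2) = 2.624  (YDR302C)
log2(3.728/20.16) = -2.435  (YMR230C)
log2(33.82/38.90) = -0.202  (YKL018W)
log2(143.4/458.2) = -1.676  (YBL074W)
log2(354.3/137.1) = 1.370  (YNL368C)
YDR302C is most strongly upregulated.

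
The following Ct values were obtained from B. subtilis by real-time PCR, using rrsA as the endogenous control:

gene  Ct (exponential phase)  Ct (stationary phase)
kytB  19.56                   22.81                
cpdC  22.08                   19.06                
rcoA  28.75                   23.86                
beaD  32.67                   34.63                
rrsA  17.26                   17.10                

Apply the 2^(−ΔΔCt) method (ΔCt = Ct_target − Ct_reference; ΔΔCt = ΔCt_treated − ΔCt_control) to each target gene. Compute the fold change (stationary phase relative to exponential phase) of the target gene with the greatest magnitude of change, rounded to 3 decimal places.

kytB: ΔΔCt = (22.81−17.10) − (19.56−17.26) = 5.71 − 2.30 = 3.41; fold change = 2^-3.41 = 0.094
cpdC: ΔΔCt = (19.06−17.10) − (22.08−17.26) = 1.96 − 4.82 = -2.86; fold change = 2^2.86 = 7.260
rcoA: ΔΔCt = (23.86−17.10) − (28.75−17.26) = 6.76 − 11.49 = -4.73; fold change = 2^4.73 = 26.538
beaD: ΔΔCt = (34.63−17.10) − (32.67−17.26) = 17.53 − 15.41 = 2.12; fold change = 2^-2.12 = 0.230
rcoA has the largest |ΔΔCt| = 4.73.

26.538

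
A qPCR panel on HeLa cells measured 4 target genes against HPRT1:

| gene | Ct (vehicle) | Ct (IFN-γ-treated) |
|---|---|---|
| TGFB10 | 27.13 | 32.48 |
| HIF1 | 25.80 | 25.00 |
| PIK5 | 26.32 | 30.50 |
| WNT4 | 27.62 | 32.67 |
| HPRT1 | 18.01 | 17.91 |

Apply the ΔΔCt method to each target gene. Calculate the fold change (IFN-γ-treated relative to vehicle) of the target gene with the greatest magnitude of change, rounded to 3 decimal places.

TGFB10: ΔΔCt = (32.48−17.91) − (27.13−18.01) = 14.57 − 9.12 = 5.45; fold change = 2^-5.45 = 0.023
HIF1: ΔΔCt = (25.00−17.91) − (25.80−18.01) = 7.09 − 7.79 = -0.70; fold change = 2^0.70 = 1.625
PIK5: ΔΔCt = (30.50−17.91) − (26.32−18.01) = 12.59 − 8.31 = 4.28; fold change = 2^-4.28 = 0.051
WNT4: ΔΔCt = (32.67−17.91) − (27.62−18.01) = 14.76 − 9.61 = 5.15; fold change = 2^-5.15 = 0.028
TGFB10 has the largest |ΔΔCt| = 5.45.

0.023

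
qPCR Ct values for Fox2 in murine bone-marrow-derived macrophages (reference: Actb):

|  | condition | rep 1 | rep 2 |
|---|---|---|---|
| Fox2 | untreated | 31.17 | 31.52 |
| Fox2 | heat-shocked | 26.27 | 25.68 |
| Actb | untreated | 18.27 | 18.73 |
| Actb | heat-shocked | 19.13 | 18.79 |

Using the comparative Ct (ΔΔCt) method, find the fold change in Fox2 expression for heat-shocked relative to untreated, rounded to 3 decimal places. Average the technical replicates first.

Mean Ct: Fox2 untreated 31.345; Fox2 heat-shocked 25.975; Actb untreated 18.500; Actb heat-shocked 18.960
ΔCt(untreated) = 31.345 − 18.500 = 12.845
ΔCt(heat-shocked) = 25.975 − 18.960 = 7.015
ΔΔCt = 7.015 − 12.845 = -5.830
Fold change = 2^(−(-5.830)) = 2^5.830 = 56.8859

56.886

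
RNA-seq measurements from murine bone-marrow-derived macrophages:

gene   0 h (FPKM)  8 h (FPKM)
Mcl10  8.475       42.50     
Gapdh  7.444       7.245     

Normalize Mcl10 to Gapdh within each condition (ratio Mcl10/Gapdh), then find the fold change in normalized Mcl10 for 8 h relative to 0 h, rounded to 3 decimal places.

5.152

Mcl10/Gapdh (0 h) = 8.475 / 7.444 = 1.1385
Mcl10/Gapdh (8 h) = 42.50 / 7.245 = 5.8661
Fold change = 5.8661 / 1.1385 = 5.1525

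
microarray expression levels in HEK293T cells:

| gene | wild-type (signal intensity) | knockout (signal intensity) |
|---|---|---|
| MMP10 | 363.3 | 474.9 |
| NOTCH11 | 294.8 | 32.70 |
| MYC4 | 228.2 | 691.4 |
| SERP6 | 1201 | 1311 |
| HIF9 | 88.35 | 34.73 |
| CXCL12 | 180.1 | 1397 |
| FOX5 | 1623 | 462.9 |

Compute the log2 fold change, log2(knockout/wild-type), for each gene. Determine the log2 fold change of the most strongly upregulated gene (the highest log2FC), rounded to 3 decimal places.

log2(474.9/363.3) = 0.386  (MMP10)
log2(32.70/294.8) = -3.172  (NOTCH11)
log2(691.4/228.2) = 1.599  (MYC4)
log2(1311/1201) = 0.126  (SERP6)
log2(34.73/88.35) = -1.347  (HIF9)
log2(1397/180.1) = 2.955  (CXCL12)
log2(462.9/1623) = -1.810  (FOX5)
CXCL12 is most strongly upregulated.

2.955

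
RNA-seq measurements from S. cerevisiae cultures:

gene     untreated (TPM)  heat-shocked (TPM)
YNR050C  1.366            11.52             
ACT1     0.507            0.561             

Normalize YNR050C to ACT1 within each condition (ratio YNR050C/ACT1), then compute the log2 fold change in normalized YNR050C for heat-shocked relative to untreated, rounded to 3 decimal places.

2.930

YNR050C/ACT1 (untreated) = 1.366 / 0.507 = 2.6943
YNR050C/ACT1 (heat-shocked) = 11.52 / 0.561 = 20.535
Fold change = 20.535 / 2.6943 = 7.6216
log2(7.6216) = 2.9301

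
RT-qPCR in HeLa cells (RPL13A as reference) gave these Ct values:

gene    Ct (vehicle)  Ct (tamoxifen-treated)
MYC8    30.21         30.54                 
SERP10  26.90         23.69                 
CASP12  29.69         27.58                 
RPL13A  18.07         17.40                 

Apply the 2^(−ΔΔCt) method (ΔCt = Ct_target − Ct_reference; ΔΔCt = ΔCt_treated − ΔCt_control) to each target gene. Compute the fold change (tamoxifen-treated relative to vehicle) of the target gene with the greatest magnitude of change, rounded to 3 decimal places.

MYC8: ΔΔCt = (30.54−17.40) − (30.21−18.07) = 13.14 − 12.14 = 1.00; fold change = 2^-1.00 = 0.500
SERP10: ΔΔCt = (23.69−17.40) − (26.90−18.07) = 6.29 − 8.83 = -2.54; fold change = 2^2.54 = 5.816
CASP12: ΔΔCt = (27.58−17.40) − (29.69−18.07) = 10.18 − 11.62 = -1.44; fold change = 2^1.44 = 2.713
SERP10 has the largest |ΔΔCt| = 2.54.

5.816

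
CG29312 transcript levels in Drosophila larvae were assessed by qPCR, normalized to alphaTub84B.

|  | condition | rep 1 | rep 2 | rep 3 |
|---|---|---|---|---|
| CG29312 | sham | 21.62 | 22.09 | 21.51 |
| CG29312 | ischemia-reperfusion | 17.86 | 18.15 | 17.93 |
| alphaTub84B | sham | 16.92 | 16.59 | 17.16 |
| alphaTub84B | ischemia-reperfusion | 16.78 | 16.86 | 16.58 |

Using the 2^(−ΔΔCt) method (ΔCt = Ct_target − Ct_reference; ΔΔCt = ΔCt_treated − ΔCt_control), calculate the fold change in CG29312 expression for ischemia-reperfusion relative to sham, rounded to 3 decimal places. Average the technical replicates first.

Mean Ct: CG29312 sham 21.740; CG29312 ischemia-reperfusion 17.980; alphaTub84B sham 16.890; alphaTub84B ischemia-reperfusion 16.740
ΔCt(sham) = 21.740 − 16.890 = 4.850
ΔCt(ischemia-reperfusion) = 17.980 − 16.740 = 1.240
ΔΔCt = 1.240 − 4.850 = -3.610
Fold change = 2^(−(-3.610)) = 2^3.610 = 12.2101

12.210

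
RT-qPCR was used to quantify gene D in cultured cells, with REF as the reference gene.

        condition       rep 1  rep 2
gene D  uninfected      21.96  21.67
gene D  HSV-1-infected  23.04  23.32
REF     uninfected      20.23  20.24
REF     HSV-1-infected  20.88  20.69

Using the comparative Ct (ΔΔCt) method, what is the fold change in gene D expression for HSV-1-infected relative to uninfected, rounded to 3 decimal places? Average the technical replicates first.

Mean Ct: gene D uninfected 21.815; gene D HSV-1-infected 23.180; REF uninfected 20.235; REF HSV-1-infected 20.785
ΔCt(uninfected) = 21.815 − 20.235 = 1.580
ΔCt(HSV-1-infected) = 23.180 − 20.785 = 2.395
ΔΔCt = 2.395 − 1.580 = 0.815
Fold change = 2^(−0.815) = 0.5684

0.568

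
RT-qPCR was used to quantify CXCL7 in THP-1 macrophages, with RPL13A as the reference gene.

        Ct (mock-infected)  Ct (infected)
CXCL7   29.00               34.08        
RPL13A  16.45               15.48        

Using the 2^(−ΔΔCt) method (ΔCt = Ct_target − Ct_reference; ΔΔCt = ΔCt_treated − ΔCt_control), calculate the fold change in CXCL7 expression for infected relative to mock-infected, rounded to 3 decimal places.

0.015

ΔCt(mock-infected) = 29.000 − 16.450 = 12.550
ΔCt(infected) = 34.080 − 15.480 = 18.600
ΔΔCt = 18.600 − 12.550 = 6.050
Fold change = 2^(−6.050) = 0.0151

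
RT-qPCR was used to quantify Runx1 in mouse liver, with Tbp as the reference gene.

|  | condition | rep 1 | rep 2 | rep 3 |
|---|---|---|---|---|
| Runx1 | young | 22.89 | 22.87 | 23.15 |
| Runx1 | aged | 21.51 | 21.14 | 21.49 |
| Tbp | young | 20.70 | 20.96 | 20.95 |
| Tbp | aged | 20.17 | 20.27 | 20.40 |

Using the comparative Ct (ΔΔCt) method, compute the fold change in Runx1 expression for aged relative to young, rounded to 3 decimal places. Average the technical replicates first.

2.000

Mean Ct: Runx1 young 22.970; Runx1 aged 21.380; Tbp young 20.870; Tbp aged 20.280
ΔCt(young) = 22.970 − 20.870 = 2.100
ΔCt(aged) = 21.380 − 20.280 = 1.100
ΔΔCt = 1.100 − 2.100 = -1.000
Fold change = 2^(−(-1.000)) = 2^1.000 = 2.0000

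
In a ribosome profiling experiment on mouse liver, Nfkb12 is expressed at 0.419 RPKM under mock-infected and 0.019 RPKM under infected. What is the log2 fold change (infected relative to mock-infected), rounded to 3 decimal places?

Fold change = 0.019 / 0.419 = 0.0453
log2(0.0453) = -4.4629

-4.463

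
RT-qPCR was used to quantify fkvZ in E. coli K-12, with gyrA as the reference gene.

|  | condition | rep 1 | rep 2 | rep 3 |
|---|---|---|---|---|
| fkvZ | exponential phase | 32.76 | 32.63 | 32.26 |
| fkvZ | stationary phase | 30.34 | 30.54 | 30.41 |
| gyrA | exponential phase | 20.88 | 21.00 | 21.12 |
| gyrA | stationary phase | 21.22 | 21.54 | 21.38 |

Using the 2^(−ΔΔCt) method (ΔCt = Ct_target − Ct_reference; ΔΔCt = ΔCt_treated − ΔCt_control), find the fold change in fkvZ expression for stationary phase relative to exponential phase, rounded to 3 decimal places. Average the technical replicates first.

Mean Ct: fkvZ exponential phase 32.550; fkvZ stationary phase 30.430; gyrA exponential phase 21.000; gyrA stationary phase 21.380
ΔCt(exponential phase) = 32.550 − 21.000 = 11.550
ΔCt(stationary phase) = 30.430 − 21.380 = 9.050
ΔΔCt = 9.050 − 11.550 = -2.500
Fold change = 2^(−(-2.500)) = 2^2.500 = 5.6569

5.657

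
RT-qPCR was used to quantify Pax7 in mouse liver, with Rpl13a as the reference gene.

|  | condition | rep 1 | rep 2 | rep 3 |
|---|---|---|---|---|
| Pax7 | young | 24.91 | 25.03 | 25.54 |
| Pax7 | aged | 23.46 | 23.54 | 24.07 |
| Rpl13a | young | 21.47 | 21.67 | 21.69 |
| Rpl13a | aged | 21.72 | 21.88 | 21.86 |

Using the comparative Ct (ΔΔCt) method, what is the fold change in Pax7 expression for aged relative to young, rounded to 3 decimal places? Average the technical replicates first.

3.204

Mean Ct: Pax7 young 25.160; Pax7 aged 23.690; Rpl13a young 21.610; Rpl13a aged 21.820
ΔCt(young) = 25.160 − 21.610 = 3.550
ΔCt(aged) = 23.690 − 21.820 = 1.870
ΔΔCt = 1.870 − 3.550 = -1.680
Fold change = 2^(−(-1.680)) = 2^1.680 = 3.2043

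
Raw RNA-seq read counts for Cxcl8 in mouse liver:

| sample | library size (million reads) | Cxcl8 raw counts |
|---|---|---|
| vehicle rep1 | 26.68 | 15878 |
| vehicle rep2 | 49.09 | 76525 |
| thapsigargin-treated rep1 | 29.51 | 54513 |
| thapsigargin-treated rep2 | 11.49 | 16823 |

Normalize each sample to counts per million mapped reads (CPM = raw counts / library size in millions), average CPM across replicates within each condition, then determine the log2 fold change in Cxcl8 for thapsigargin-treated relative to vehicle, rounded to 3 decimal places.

CPM(vehicle rep1) = 15878 / 26.68 = 595.1274
CPM(vehicle rep2) = 76525 / 49.09 = 1558.8715
CPM(thapsigargin-treated rep1) = 54513 / 29.51 = 1847.2721
CPM(thapsigargin-treated rep2) = 16823 / 11.49 = 1464.1427
mean CPM(vehicle) = 1076.9994; mean CPM(thapsigargin-treated) = 1655.7074
Fold change = 1655.7074 / 1076.9994 = 1.53733
log2(1.53733) = 0.6204

0.620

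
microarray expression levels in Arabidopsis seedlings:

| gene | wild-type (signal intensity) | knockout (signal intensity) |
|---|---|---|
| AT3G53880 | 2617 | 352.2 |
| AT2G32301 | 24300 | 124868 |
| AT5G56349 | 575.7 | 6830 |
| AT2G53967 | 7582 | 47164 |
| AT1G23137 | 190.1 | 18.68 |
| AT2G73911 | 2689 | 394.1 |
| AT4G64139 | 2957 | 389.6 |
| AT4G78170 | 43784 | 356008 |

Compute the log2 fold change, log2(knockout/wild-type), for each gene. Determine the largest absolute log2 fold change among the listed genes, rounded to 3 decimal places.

log2(352.2/2617) = -2.893  (AT3G53880)
log2(124868/24300) = 2.361  (AT2G32301)
log2(6830/575.7) = 3.568  (AT5G56349)
log2(47164/7582) = 2.637  (AT2G53967)
log2(18.68/190.1) = -3.347  (AT1G23137)
log2(394.1/2689) = -2.770  (AT2G73911)
log2(389.6/2957) = -2.924  (AT4G64139)
log2(356008/43784) = 3.023  (AT4G78170)
The largest magnitude belongs to AT5G56349.

3.568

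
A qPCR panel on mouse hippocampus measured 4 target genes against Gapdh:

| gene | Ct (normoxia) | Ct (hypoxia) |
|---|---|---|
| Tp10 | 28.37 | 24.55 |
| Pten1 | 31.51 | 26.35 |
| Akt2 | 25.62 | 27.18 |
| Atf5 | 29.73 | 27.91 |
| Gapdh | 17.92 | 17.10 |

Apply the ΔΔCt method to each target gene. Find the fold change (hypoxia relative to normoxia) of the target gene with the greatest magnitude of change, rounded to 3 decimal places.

Tp10: ΔΔCt = (24.55−17.10) − (28.37−17.92) = 7.45 − 10.45 = -3.00; fold change = 2^3.00 = 8.000
Pten1: ΔΔCt = (26.35−17.10) − (31.51−17.92) = 9.25 − 13.59 = -4.34; fold change = 2^4.34 = 20.252
Akt2: ΔΔCt = (27.18−17.10) − (25.62−17.92) = 10.08 − 7.70 = 2.38; fold change = 2^-2.38 = 0.192
Atf5: ΔΔCt = (27.91−17.10) − (29.73−17.92) = 10.81 − 11.81 = -1.00; fold change = 2^1.00 = 2.000
Pten1 has the largest |ΔΔCt| = 4.34.

20.252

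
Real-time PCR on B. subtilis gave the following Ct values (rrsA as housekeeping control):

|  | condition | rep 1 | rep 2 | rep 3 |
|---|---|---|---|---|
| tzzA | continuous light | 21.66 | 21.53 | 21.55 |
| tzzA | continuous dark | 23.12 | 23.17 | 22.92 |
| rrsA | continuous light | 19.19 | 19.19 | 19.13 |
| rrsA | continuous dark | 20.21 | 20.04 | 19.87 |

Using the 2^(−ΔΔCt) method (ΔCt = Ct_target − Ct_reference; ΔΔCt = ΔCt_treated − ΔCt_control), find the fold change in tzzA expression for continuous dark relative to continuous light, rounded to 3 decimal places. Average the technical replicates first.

0.651

Mean Ct: tzzA continuous light 21.580; tzzA continuous dark 23.070; rrsA continuous light 19.170; rrsA continuous dark 20.040
ΔCt(continuous light) = 21.580 − 19.170 = 2.410
ΔCt(continuous dark) = 23.070 − 20.040 = 3.030
ΔΔCt = 3.030 − 2.410 = 0.620
Fold change = 2^(−0.620) = 0.6507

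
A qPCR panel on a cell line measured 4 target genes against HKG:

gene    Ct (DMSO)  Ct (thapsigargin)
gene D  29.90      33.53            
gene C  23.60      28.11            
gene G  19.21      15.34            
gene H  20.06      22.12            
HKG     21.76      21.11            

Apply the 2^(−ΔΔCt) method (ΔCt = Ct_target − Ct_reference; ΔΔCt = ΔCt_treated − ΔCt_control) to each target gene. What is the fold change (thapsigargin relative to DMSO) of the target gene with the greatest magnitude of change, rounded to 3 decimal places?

0.028

gene D: ΔΔCt = (33.53−21.11) − (29.90−21.76) = 12.42 − 8.14 = 4.28; fold change = 2^-4.28 = 0.051
gene C: ΔΔCt = (28.11−21.11) − (23.60−21.76) = 7.00 − 1.84 = 5.16; fold change = 2^-5.16 = 0.028
gene G: ΔΔCt = (15.34−21.11) − (19.21−21.76) = -5.77 − (-2.55) = -3.22; fold change = 2^3.22 = 9.318
gene H: ΔΔCt = (22.12−21.11) − (20.06−21.76) = 1.01 − (-1.70) = 2.71; fold change = 2^-2.71 = 0.153
gene C has the largest |ΔΔCt| = 5.16.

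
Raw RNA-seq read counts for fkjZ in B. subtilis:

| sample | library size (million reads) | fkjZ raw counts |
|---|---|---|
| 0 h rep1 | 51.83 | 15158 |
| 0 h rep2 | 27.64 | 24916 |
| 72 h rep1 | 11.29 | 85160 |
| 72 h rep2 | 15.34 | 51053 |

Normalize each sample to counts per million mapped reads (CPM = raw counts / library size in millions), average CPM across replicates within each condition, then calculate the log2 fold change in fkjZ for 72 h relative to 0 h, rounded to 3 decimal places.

3.187

CPM(0 h rep1) = 15158 / 51.83 = 292.4561
CPM(0 h rep2) = 24916 / 27.64 = 901.4472
CPM(72 h rep1) = 85160 / 11.29 = 7542.9584
CPM(72 h rep2) = 51053 / 15.34 = 3328.0965
mean CPM(0 h) = 596.9516; mean CPM(72 h) = 5435.5274
Fold change = 5435.5274 / 596.9516 = 9.10547
log2(9.10547) = 3.1867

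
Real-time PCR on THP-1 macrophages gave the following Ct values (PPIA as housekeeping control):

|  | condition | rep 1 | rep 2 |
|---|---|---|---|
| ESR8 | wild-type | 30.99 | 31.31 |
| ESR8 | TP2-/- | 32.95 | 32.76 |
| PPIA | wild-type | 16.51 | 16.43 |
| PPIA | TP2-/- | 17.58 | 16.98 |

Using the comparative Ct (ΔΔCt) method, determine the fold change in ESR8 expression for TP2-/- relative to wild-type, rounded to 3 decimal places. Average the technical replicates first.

Mean Ct: ESR8 wild-type 31.150; ESR8 TP2-/- 32.855; PPIA wild-type 16.470; PPIA TP2-/- 17.280
ΔCt(wild-type) = 31.150 − 16.470 = 14.680
ΔCt(TP2-/-) = 32.855 − 17.280 = 15.575
ΔΔCt = 15.575 − 14.680 = 0.895
Fold change = 2^(−0.895) = 0.5377

0.538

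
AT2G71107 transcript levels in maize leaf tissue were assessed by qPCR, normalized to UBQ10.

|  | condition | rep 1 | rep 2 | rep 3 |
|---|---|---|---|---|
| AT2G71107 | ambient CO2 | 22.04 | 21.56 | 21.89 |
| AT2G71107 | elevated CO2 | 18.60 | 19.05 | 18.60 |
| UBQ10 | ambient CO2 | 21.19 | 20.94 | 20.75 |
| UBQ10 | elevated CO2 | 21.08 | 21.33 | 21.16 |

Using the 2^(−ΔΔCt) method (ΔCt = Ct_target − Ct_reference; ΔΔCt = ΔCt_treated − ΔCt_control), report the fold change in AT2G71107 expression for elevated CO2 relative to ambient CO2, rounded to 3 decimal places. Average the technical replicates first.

Mean Ct: AT2G71107 ambient CO2 21.830; AT2G71107 elevated CO2 18.750; UBQ10 ambient CO2 20.960; UBQ10 elevated CO2 21.190
ΔCt(ambient CO2) = 21.830 − 20.960 = 0.870
ΔCt(elevated CO2) = 18.750 − 21.190 = -2.440
ΔΔCt = -2.440 − 0.870 = -3.310
Fold change = 2^(−(-3.310)) = 2^3.310 = 9.9177

9.918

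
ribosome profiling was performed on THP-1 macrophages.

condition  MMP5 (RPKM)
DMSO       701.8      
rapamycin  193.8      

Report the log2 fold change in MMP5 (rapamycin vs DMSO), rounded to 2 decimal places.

-1.86

Fold change = 193.8 / 701.8 = 0.2761
log2(0.2761) = -1.856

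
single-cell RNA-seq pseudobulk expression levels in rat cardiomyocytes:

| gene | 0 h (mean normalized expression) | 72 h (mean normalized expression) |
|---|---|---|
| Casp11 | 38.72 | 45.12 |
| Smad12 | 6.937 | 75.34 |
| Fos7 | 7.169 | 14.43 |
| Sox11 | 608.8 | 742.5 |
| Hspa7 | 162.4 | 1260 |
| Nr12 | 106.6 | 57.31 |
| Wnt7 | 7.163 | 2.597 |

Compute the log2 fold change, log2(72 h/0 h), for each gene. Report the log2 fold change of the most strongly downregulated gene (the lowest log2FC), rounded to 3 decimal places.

-1.464

log2(45.12/38.72) = 0.221  (Casp11)
log2(75.34/6.937) = 3.441  (Smad12)
log2(14.43/7.169) = 1.009  (Fos7)
log2(742.5/608.8) = 0.286  (Sox11)
log2(1260/162.4) = 2.956  (Hspa7)
log2(57.31/106.6) = -0.895  (Nr12)
log2(2.597/7.163) = -1.464  (Wnt7)
Wnt7 is most strongly downregulated.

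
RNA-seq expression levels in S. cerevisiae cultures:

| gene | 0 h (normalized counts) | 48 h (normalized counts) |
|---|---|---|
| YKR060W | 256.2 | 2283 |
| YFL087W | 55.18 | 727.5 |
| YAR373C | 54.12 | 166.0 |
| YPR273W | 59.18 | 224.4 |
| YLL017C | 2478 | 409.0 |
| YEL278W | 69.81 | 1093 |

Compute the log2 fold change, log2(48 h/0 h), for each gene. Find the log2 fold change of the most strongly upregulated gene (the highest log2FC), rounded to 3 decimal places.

log2(2283/256.2) = 3.156  (YKR060W)
log2(727.5/55.18) = 3.721  (YFL087W)
log2(166.0/54.12) = 1.617  (YAR373C)
log2(224.4/59.18) = 1.923  (YPR273W)
log2(409.0/2478) = -2.599  (YLL017C)
log2(1093/69.81) = 3.969  (YEL278W)
YEL278W is most strongly upregulated.

3.969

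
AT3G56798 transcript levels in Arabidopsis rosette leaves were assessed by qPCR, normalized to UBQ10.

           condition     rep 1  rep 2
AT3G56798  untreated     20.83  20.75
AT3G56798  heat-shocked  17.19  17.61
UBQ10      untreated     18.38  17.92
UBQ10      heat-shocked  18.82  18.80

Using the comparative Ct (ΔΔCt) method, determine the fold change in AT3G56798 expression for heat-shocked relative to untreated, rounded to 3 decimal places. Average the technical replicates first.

Mean Ct: AT3G56798 untreated 20.790; AT3G56798 heat-shocked 17.400; UBQ10 untreated 18.150; UBQ10 heat-shocked 18.810
ΔCt(untreated) = 20.790 − 18.150 = 2.640
ΔCt(heat-shocked) = 17.400 − 18.810 = -1.410
ΔΔCt = -1.410 − 2.640 = -4.050
Fold change = 2^(−(-4.050)) = 2^4.050 = 16.5642

16.564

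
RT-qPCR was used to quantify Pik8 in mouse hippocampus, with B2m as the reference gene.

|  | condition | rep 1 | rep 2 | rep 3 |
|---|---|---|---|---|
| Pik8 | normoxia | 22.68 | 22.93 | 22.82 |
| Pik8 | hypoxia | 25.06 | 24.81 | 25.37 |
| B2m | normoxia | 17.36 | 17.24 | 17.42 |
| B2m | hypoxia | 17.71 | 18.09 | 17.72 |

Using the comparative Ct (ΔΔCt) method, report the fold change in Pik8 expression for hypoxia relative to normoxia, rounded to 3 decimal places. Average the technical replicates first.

Mean Ct: Pik8 normoxia 22.810; Pik8 hypoxia 25.080; B2m normoxia 17.340; B2m hypoxia 17.840
ΔCt(normoxia) = 22.810 − 17.340 = 5.470
ΔCt(hypoxia) = 25.080 − 17.840 = 7.240
ΔΔCt = 7.240 − 5.470 = 1.770
Fold change = 2^(−1.770) = 0.2932

0.293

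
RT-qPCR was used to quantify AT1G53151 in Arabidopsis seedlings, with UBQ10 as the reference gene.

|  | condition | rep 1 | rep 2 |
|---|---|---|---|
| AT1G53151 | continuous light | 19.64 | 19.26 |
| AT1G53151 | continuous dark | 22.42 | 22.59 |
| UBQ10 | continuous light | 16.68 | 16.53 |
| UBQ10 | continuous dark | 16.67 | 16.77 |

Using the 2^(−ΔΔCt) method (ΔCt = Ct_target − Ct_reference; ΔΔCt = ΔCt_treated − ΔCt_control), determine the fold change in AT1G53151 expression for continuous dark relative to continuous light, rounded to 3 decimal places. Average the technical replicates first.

Mean Ct: AT1G53151 continuous light 19.450; AT1G53151 continuous dark 22.505; UBQ10 continuous light 16.605; UBQ10 continuous dark 16.720
ΔCt(continuous light) = 19.450 − 16.605 = 2.845
ΔCt(continuous dark) = 22.505 − 16.720 = 5.785
ΔΔCt = 5.785 − 2.845 = 2.940
Fold change = 2^(−2.940) = 0.1303

0.130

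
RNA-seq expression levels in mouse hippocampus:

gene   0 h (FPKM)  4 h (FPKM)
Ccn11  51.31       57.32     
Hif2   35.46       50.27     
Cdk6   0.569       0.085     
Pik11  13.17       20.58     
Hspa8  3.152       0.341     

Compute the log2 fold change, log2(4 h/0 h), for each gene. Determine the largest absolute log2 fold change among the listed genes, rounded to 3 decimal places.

3.208

log2(57.32/51.31) = 0.160  (Ccn11)
log2(50.27/35.46) = 0.504  (Hif2)
log2(0.085/0.569) = -2.743  (Cdk6)
log2(20.58/13.17) = 0.644  (Pik11)
log2(0.341/3.152) = -3.208  (Hspa8)
The largest magnitude belongs to Hspa8.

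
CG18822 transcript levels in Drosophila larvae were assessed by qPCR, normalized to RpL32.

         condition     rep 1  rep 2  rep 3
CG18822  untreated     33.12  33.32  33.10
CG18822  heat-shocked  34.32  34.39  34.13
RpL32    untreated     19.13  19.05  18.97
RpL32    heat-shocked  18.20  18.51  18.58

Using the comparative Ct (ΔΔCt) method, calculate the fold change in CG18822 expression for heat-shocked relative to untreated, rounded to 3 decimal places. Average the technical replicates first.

Mean Ct: CG18822 untreated 33.180; CG18822 heat-shocked 34.280; RpL32 untreated 19.050; RpL32 heat-shocked 18.430
ΔCt(untreated) = 33.180 − 19.050 = 14.130
ΔCt(heat-shocked) = 34.280 − 18.430 = 15.850
ΔΔCt = 15.850 − 14.130 = 1.720
Fold change = 2^(−1.720) = 0.3035

0.304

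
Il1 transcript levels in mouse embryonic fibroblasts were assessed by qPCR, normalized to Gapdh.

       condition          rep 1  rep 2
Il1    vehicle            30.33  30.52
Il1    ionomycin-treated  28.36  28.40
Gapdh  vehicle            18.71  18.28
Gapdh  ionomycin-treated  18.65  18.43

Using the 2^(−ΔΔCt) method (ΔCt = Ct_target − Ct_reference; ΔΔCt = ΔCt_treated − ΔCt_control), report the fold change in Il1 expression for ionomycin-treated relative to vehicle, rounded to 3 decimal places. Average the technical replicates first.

4.257

Mean Ct: Il1 vehicle 30.425; Il1 ionomycin-treated 28.380; Gapdh vehicle 18.495; Gapdh ionomycin-treated 18.540
ΔCt(vehicle) = 30.425 − 18.495 = 11.930
ΔCt(ionomycin-treated) = 28.380 − 18.540 = 9.840
ΔΔCt = 9.840 − 11.930 = -2.090
Fold change = 2^(−(-2.090)) = 2^2.090 = 4.2575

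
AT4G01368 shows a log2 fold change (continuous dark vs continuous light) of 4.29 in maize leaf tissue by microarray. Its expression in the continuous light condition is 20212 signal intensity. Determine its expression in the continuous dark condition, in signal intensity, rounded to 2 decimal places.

395392.08

Fold change = 2^(4.29) = 19.5622
continuous dark expression = 20212 × 19.5622 = 395392.08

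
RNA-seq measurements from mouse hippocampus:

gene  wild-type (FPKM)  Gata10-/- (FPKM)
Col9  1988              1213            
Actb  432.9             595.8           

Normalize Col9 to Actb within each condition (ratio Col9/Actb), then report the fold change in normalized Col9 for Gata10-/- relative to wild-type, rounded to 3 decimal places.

0.443

Col9/Actb (wild-type) = 1988 / 432.9 = 4.5923
Col9/Actb (Gata10-/-) = 1213 / 595.8 = 2.0359
Fold change = 2.0359 / 4.5923 = 0.4433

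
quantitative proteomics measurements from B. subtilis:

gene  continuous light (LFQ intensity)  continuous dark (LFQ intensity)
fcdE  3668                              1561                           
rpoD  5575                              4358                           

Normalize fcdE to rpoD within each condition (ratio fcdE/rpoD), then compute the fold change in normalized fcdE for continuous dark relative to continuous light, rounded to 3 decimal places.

0.544

fcdE/rpoD (continuous light) = 3668 / 5575 = 0.65794
fcdE/rpoD (continuous dark) = 1561 / 4358 = 0.35819
Fold change = 0.35819 / 0.65794 = 0.5444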